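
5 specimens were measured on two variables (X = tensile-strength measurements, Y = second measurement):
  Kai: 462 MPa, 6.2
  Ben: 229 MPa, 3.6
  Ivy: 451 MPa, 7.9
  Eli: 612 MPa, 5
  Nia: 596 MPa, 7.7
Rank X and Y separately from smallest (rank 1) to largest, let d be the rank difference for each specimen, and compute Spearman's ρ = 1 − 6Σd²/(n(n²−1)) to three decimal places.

Ranks of variable 1: 3, 1, 2, 5, 4
Ranks of variable 2: 3, 1, 5, 2, 4
d = r₁ − r₂: 0, 0, -3, 3, 0
d²: 0, 0, 9, 9, 0; Σd² = 18
ρ = 1 − 6·18/(5·24) = 1 − 108/120 = 0.100

0.100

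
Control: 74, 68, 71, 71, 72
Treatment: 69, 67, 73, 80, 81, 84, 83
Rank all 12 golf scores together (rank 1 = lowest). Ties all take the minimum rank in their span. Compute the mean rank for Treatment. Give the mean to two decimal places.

Sorted (ascending): 67, 68, 69, 71, 71, 72, 73, 74, 80, 81, 83, 84
The 2 values of 71 occupy positions 4–5 → each gets rank 4.
Treatment values → pooled ranks: 69→3, 67→1, 73→7, 80→9, 81→10, 84→12, 83→11
Mean rank = (3 + 1 + 7 + 9 + 10 + 12 + 11) / 7 = 7.57

7.57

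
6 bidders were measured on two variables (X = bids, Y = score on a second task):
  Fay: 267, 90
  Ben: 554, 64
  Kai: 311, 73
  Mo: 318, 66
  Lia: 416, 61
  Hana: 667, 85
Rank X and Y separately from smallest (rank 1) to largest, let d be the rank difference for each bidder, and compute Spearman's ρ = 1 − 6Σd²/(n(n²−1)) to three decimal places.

Ranks of variable 1: 1, 5, 2, 3, 4, 6
Ranks of variable 2: 6, 2, 4, 3, 1, 5
d = r₁ − r₂: -5, 3, -2, 0, 3, 1
d²: 25, 9, 4, 0, 9, 1; Σd² = 48
ρ = 1 − 6·48/(6·35) = 1 − 288/210 = -0.371

-0.371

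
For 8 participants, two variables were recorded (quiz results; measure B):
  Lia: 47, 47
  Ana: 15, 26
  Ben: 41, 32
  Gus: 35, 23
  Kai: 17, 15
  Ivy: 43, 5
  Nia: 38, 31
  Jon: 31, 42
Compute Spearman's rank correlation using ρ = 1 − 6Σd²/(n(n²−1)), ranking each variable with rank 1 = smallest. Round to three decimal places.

Ranks of variable 1: 8, 1, 6, 4, 2, 7, 5, 3
Ranks of variable 2: 8, 4, 6, 3, 2, 1, 5, 7
d = r₁ − r₂: 0, -3, 0, 1, 0, 6, 0, -4
d²: 0, 9, 0, 1, 0, 36, 0, 16; Σd² = 62
ρ = 1 − 6·62/(8·63) = 1 − 372/504 = 0.262

0.262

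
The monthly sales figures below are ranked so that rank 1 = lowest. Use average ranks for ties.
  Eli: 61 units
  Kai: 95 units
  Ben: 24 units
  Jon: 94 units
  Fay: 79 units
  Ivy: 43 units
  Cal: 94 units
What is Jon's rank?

Sorted (ascending): 24, 43, 61, 79, 94, 94, 95
The 2 values of 94 occupy positions 5–6 → average rank (5+6)/2 = 5.5.
Jon has value 94 units → rank 5.5.

5.5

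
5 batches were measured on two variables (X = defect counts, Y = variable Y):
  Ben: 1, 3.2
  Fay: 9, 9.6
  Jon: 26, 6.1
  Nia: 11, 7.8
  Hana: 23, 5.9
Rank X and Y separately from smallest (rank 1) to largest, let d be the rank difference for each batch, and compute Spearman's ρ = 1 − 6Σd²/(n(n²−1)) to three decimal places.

0.100

Ranks of variable 1: 1, 2, 5, 3, 4
Ranks of variable 2: 1, 5, 3, 4, 2
d = r₁ − r₂: 0, -3, 2, -1, 2
d²: 0, 9, 4, 1, 4; Σd² = 18
ρ = 1 − 6·18/(5·24) = 1 − 108/120 = 0.100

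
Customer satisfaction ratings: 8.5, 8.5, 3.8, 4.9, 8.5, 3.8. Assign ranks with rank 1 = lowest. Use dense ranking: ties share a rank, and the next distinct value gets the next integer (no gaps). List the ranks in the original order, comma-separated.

3, 3, 1, 2, 3, 1

Sorted (ascending): 3.8, 3.8, 4.9, 8.5, 8.5, 8.5
The 2 values of 3.8 share dense rank 1.
The 3 values of 8.5 share dense rank 3.
Remaining distinct values take the next consecutive integers.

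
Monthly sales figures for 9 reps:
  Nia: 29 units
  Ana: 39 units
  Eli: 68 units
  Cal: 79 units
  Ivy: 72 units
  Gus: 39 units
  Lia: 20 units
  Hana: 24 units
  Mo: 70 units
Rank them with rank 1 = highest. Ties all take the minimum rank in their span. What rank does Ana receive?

Sorted (descending): 79, 72, 70, 68, 39, 39, 29, 24, 20
The 2 values of 39 occupy positions 5–6 → each gets rank 5.
Ana has value 39 units → rank 5.

5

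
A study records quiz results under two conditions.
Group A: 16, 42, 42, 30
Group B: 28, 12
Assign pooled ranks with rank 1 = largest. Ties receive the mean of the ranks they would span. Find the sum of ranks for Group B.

10

Sorted (descending): 42, 42, 30, 28, 16, 12
The 2 values of 42 occupy positions 1–2 → average rank (1+2)/2 = 1.5.
Group B values → pooled ranks: 28→4, 12→6
Rank sum = 4 + 6 = 10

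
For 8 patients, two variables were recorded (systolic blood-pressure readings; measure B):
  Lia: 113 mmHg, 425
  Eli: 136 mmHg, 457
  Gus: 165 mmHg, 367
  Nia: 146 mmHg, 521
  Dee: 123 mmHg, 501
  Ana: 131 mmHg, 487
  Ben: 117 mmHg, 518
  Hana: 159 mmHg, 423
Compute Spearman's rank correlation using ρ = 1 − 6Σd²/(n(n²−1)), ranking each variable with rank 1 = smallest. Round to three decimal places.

-0.405

Ranks of variable 1: 1, 5, 8, 6, 3, 4, 2, 7
Ranks of variable 2: 3, 4, 1, 8, 6, 5, 7, 2
d = r₁ − r₂: -2, 1, 7, -2, -3, -1, -5, 5
d²: 4, 1, 49, 4, 9, 1, 25, 25; Σd² = 118
ρ = 1 − 6·118/(8·63) = 1 − 708/504 = -0.405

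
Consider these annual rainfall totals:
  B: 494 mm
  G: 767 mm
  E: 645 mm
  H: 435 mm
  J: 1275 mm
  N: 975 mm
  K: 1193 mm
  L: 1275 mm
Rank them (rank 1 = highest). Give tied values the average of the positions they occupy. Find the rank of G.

Sorted (descending): 1275, 1275, 1193, 975, 767, 645, 494, 435
The 2 values of 1275 occupy positions 1–2 → average rank (1+2)/2 = 1.5.
G has value 767 mm → rank 5.

5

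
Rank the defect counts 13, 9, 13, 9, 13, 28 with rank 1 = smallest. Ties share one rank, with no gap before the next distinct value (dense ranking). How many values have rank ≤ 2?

5

Sorted (ascending): 9, 9, 13, 13, 13, 28
The 2 values of 9 share dense rank 1.
The 3 values of 13 share dense rank 2.
Remaining distinct values take the next consecutive integers.
Ranks ≤ 2: {1, 1, 2, 2, 2} → 5 values.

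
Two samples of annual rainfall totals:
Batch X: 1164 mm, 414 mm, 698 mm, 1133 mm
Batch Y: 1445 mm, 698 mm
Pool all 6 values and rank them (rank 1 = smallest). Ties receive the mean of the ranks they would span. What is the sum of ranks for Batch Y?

Sorted (ascending): 414, 698, 698, 1133, 1164, 1445
The 2 values of 698 occupy positions 2–3 → average rank (2+3)/2 = 2.5.
Batch Y values → pooled ranks: 1445→6, 698→2.5
Rank sum = 6 + 2.5 = 8.5

8.5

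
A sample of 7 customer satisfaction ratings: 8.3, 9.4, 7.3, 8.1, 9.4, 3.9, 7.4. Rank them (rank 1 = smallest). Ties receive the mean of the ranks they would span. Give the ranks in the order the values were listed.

5, 6.5, 2, 4, 6.5, 1, 3

Sorted (ascending): 3.9, 7.3, 7.4, 8.1, 8.3, 9.4, 9.4
The 2 values of 9.4 occupy positions 6–7 → average rank (6+7)/2 = 6.5.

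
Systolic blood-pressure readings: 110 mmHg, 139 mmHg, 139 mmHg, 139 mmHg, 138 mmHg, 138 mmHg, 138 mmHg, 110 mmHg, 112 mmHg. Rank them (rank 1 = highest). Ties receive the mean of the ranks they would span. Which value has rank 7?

Sorted (descending): 139, 139, 139, 138, 138, 138, 112, 110, 110
The 3 values of 139 occupy positions 1–3 → average rank 2.
The 3 values of 138 occupy positions 4–6 → average rank 5.
The 2 values of 110 occupy positions 8–9 → average rank (8+9)/2 = 8.5.
Rank 7 → value 112.

112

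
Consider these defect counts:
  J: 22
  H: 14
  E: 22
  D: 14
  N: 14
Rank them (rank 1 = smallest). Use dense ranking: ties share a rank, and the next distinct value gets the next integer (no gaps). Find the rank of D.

Sorted (ascending): 14, 14, 14, 22, 22
The 3 values of 14 share dense rank 1.
The 2 values of 22 share dense rank 2.
D has value 14 → rank 1.

1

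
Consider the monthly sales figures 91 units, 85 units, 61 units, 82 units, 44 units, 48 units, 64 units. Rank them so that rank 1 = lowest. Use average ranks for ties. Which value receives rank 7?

Sorted (ascending): 44, 48, 61, 64, 82, 85, 91
No ties — each value takes its position as its rank.
Rank 7 → value 91.

91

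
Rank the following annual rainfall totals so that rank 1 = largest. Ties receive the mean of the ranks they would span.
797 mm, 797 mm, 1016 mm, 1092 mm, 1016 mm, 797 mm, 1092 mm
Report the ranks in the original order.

Sorted (descending): 1092, 1092, 1016, 1016, 797, 797, 797
The 2 values of 1092 occupy positions 1–2 → average rank (1+2)/2 = 1.5.
The 2 values of 1016 occupy positions 3–4 → average rank (3+4)/2 = 3.5.
The 3 values of 797 occupy positions 5–7 → average rank 6.

6, 6, 3.5, 1.5, 3.5, 6, 1.5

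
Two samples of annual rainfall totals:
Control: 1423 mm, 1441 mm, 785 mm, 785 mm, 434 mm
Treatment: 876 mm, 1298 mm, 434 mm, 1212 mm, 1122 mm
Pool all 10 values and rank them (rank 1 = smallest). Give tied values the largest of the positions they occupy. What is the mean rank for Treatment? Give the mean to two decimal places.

5.60

Sorted (ascending): 434, 434, 785, 785, 876, 1122, 1212, 1298, 1423, 1441
The 2 values of 434 occupy positions 1–2 → each gets rank 2.
The 2 values of 785 occupy positions 3–4 → each gets rank 4.
Treatment values → pooled ranks: 876→5, 1298→8, 434→2, 1212→7, 1122→6
Mean rank = (5 + 8 + 2 + 7 + 6) / 5 = 5.60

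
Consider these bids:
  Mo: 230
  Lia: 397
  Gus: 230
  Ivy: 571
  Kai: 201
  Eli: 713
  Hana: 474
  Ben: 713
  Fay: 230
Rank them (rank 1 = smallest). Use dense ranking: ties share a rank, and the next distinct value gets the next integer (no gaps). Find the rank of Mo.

2

Sorted (ascending): 201, 230, 230, 230, 397, 474, 571, 713, 713
The 3 values of 230 share dense rank 2.
The 2 values of 713 share dense rank 6.
Remaining distinct values take the next consecutive integers.
Mo has value 230 → rank 2.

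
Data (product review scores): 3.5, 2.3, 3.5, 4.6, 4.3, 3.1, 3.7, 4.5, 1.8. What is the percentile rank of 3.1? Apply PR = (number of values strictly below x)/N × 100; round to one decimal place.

N = 9.
Strictly below 3.1: 2. Equal to 3.1: 1.
PR = 2/9 × 100 = 22.2

22.2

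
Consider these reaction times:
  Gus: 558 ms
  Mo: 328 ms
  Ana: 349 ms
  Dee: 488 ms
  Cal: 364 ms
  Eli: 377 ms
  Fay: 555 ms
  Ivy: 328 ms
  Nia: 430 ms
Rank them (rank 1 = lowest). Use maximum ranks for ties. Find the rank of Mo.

2

Sorted (ascending): 328, 328, 349, 364, 377, 430, 488, 555, 558
The 2 values of 328 occupy positions 1–2 → each gets rank 2.
Mo has value 328 ms → rank 2.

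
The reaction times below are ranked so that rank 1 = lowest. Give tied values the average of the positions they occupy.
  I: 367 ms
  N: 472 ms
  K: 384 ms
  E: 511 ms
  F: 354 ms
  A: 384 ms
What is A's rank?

3.5

Sorted (ascending): 354, 367, 384, 384, 472, 511
The 2 values of 384 occupy positions 3–4 → average rank (3+4)/2 = 3.5.
A has value 384 ms → rank 3.5.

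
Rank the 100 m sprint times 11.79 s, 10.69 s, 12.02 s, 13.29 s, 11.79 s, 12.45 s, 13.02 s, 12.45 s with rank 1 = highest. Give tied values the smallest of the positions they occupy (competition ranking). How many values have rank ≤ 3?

4

Sorted (descending): 13.29, 13.02, 12.45, 12.45, 12.02, 11.79, 11.79, 10.69
The 2 values of 12.45 occupy positions 3–4 → each gets rank 3.
The 2 values of 11.79 occupy positions 6–7 → each gets rank 6.
Ranks ≤ 3: {1, 2, 3, 3} → 4 values.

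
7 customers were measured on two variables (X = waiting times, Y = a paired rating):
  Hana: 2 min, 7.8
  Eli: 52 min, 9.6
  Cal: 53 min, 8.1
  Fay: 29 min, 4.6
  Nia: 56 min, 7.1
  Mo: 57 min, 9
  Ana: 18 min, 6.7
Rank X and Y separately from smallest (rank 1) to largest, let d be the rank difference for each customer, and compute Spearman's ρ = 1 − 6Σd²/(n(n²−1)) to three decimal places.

Ranks of variable 1: 1, 4, 5, 3, 6, 7, 2
Ranks of variable 2: 4, 7, 5, 1, 3, 6, 2
d = r₁ − r₂: -3, -3, 0, 2, 3, 1, 0
d²: 9, 9, 0, 4, 9, 1, 0; Σd² = 32
ρ = 1 − 6·32/(7·48) = 1 − 192/336 = 0.429

0.429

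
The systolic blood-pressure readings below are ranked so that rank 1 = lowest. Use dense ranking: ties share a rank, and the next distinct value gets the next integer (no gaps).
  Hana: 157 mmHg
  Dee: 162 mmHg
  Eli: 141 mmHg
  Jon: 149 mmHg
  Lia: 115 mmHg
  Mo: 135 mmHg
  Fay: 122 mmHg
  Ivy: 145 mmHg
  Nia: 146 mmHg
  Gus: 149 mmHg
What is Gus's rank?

7

Sorted (ascending): 115, 122, 135, 141, 145, 146, 149, 149, 157, 162
The 2 values of 149 share dense rank 7.
Remaining distinct values take the next consecutive integers.
Gus has value 149 mmHg → rank 7.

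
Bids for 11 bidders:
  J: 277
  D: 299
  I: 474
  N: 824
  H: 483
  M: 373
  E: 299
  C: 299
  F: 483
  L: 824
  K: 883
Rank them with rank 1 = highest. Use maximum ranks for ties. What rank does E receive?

Sorted (descending): 883, 824, 824, 483, 483, 474, 373, 299, 299, 299, 277
The 2 values of 824 occupy positions 2–3 → each gets rank 3.
The 2 values of 483 occupy positions 4–5 → each gets rank 5.
The 3 values of 299 occupy positions 8–10 → each gets rank 10.
E has value 299 → rank 10.

10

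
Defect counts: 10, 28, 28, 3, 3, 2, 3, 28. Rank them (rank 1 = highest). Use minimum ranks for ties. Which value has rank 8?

2

Sorted (descending): 28, 28, 28, 10, 3, 3, 3, 2
The 3 values of 28 occupy positions 1–3 → each gets rank 1.
The 3 values of 3 occupy positions 5–7 → each gets rank 5.
Rank 8 → value 2.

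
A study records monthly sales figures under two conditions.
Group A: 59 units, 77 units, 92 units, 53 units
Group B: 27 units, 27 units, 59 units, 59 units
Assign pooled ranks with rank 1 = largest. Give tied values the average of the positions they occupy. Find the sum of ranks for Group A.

Sorted (descending): 92, 77, 59, 59, 59, 53, 27, 27
The 3 values of 59 occupy positions 3–5 → average rank 4.
The 2 values of 27 occupy positions 7–8 → average rank (7+8)/2 = 7.5.
Group A values → pooled ranks: 59→4, 77→2, 92→1, 53→6
Rank sum = 4 + 2 + 1 + 6 = 13

13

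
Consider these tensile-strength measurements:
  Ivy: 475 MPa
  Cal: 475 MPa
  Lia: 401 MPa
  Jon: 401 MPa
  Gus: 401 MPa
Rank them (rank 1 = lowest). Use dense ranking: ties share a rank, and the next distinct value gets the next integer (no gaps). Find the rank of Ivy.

Sorted (ascending): 401, 401, 401, 475, 475
The 3 values of 401 share dense rank 1.
The 2 values of 475 share dense rank 2.
Ivy has value 475 MPa → rank 2.

2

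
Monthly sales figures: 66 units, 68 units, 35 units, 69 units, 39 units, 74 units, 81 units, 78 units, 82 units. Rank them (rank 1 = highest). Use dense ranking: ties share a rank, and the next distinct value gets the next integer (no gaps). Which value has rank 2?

81

Sorted (descending): 82, 81, 78, 74, 69, 68, 66, 39, 35
No ties — each value takes its position as its rank.
Rank 2 → value 81.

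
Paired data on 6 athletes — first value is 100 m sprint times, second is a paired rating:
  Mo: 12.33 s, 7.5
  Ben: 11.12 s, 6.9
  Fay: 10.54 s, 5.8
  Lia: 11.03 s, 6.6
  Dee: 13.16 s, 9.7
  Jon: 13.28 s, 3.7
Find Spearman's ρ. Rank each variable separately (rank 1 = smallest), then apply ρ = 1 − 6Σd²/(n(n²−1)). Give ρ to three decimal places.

0.143

Ranks of variable 1: 4, 3, 1, 2, 5, 6
Ranks of variable 2: 5, 4, 2, 3, 6, 1
d = r₁ − r₂: -1, -1, -1, -1, -1, 5
d²: 1, 1, 1, 1, 1, 25; Σd² = 30
ρ = 1 − 6·30/(6·35) = 1 − 180/210 = 0.143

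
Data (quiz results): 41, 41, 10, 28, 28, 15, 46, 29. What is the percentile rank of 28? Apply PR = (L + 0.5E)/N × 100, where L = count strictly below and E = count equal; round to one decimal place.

37.5

N = 8.
Strictly below 28: 2. Equal to 28: 2.
PR = (2 + 0.5·2)/8 × 100 = 37.5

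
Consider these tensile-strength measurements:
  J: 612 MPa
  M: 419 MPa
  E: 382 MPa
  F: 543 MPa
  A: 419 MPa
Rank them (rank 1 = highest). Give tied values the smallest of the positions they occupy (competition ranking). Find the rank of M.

Sorted (descending): 612, 543, 419, 419, 382
The 2 values of 419 occupy positions 3–4 → each gets rank 3.
M has value 419 MPa → rank 3.

3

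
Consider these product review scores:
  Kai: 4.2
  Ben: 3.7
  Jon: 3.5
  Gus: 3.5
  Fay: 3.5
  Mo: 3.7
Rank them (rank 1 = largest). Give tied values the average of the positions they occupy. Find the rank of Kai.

1

Sorted (descending): 4.2, 3.7, 3.7, 3.5, 3.5, 3.5
The 2 values of 3.7 occupy positions 2–3 → average rank (2+3)/2 = 2.5.
The 3 values of 3.5 occupy positions 4–6 → average rank 5.
Kai has value 4.2 → rank 1.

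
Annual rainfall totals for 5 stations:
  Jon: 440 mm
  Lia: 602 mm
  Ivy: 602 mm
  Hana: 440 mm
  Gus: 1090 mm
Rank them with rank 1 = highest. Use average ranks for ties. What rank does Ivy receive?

Sorted (descending): 1090, 602, 602, 440, 440
The 2 values of 602 occupy positions 2–3 → average rank (2+3)/2 = 2.5.
The 2 values of 440 occupy positions 4–5 → average rank (4+5)/2 = 4.5.
Ivy has value 602 mm → rank 2.5.

2.5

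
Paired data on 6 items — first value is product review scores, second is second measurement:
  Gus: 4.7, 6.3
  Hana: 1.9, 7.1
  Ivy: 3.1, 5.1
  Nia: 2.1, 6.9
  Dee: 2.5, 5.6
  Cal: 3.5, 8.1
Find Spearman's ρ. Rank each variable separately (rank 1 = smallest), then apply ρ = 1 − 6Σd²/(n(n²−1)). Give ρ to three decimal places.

Ranks of variable 1: 6, 1, 4, 2, 3, 5
Ranks of variable 2: 3, 5, 1, 4, 2, 6
d = r₁ − r₂: 3, -4, 3, -2, 1, -1
d²: 9, 16, 9, 4, 1, 1; Σd² = 40
ρ = 1 − 6·40/(6·35) = 1 − 240/210 = -0.143

-0.143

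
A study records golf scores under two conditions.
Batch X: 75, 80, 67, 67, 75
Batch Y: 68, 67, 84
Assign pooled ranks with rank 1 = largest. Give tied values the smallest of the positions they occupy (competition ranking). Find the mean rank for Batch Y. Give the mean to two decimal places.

4.00

Sorted (descending): 84, 80, 75, 75, 68, 67, 67, 67
The 2 values of 75 occupy positions 3–4 → each gets rank 3.
The 3 values of 67 occupy positions 6–8 → each gets rank 6.
Batch Y values → pooled ranks: 68→5, 67→6, 84→1
Mean rank = (5 + 6 + 1) / 3 = 4.00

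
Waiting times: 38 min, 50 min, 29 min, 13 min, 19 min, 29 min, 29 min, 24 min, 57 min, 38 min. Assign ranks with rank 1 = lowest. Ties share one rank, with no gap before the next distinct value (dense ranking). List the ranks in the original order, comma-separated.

5, 6, 4, 1, 2, 4, 4, 3, 7, 5

Sorted (ascending): 13, 19, 24, 29, 29, 29, 38, 38, 50, 57
The 3 values of 29 share dense rank 4.
The 2 values of 38 share dense rank 5.
Remaining distinct values take the next consecutive integers.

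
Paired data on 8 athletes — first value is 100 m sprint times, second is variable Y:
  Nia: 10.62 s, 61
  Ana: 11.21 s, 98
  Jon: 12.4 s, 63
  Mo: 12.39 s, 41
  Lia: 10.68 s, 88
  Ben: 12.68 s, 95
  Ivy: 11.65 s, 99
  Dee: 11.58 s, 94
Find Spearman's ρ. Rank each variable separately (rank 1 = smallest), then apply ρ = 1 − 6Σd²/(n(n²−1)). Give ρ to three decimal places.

Ranks of variable 1: 1, 3, 7, 6, 2, 8, 5, 4
Ranks of variable 2: 2, 7, 3, 1, 4, 6, 8, 5
d = r₁ − r₂: -1, -4, 4, 5, -2, 2, -3, -1
d²: 1, 16, 16, 25, 4, 4, 9, 1; Σd² = 76
ρ = 1 − 6·76/(8·63) = 1 − 456/504 = 0.095

0.095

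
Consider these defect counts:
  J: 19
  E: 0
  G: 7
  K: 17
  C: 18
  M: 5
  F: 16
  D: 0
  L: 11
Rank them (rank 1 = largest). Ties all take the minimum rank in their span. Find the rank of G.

6

Sorted (descending): 19, 18, 17, 16, 11, 7, 5, 0, 0
The 2 values of 0 occupy positions 8–9 → each gets rank 8.
G has value 7 → rank 6.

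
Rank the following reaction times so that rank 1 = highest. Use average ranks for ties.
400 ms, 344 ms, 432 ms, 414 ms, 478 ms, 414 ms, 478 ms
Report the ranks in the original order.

Sorted (descending): 478, 478, 432, 414, 414, 400, 344
The 2 values of 478 occupy positions 1–2 → average rank (1+2)/2 = 1.5.
The 2 values of 414 occupy positions 4–5 → average rank (4+5)/2 = 4.5.

6, 7, 3, 4.5, 1.5, 4.5, 1.5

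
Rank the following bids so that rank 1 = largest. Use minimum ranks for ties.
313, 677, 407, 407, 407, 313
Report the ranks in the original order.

5, 1, 2, 2, 2, 5

Sorted (descending): 677, 407, 407, 407, 313, 313
The 3 values of 407 occupy positions 2–4 → each gets rank 2.
The 2 values of 313 occupy positions 5–6 → each gets rank 5.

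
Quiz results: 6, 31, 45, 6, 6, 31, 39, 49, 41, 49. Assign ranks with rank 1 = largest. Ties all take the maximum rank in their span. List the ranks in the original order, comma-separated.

Sorted (descending): 49, 49, 45, 41, 39, 31, 31, 6, 6, 6
The 2 values of 49 occupy positions 1–2 → each gets rank 2.
The 2 values of 31 occupy positions 6–7 → each gets rank 7.
The 3 values of 6 occupy positions 8–10 → each gets rank 10.

10, 7, 3, 10, 10, 7, 5, 2, 4, 2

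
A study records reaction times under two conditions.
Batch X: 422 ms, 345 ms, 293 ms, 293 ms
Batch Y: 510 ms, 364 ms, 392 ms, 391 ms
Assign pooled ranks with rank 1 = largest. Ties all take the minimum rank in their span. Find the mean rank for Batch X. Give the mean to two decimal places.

5.50

Sorted (descending): 510, 422, 392, 391, 364, 345, 293, 293
The 2 values of 293 occupy positions 7–8 → each gets rank 7.
Batch X values → pooled ranks: 422→2, 345→6, 293→7, 293→7
Mean rank = (2 + 6 + 7 + 7) / 4 = 5.50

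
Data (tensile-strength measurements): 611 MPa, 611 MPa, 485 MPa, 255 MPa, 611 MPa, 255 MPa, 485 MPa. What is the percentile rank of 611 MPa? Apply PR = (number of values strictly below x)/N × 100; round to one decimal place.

57.1

N = 7.
Strictly below 611: 4. Equal to 611: 3.
PR = 4/7 × 100 = 57.1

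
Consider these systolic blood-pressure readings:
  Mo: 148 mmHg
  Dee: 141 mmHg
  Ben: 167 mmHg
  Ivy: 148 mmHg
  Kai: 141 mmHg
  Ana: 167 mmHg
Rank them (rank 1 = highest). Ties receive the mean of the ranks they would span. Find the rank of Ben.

1.5

Sorted (descending): 167, 167, 148, 148, 141, 141
The 2 values of 167 occupy positions 1–2 → average rank (1+2)/2 = 1.5.
The 2 values of 148 occupy positions 3–4 → average rank (3+4)/2 = 3.5.
The 2 values of 141 occupy positions 5–6 → average rank (5+6)/2 = 5.5.
Ben has value 167 mmHg → rank 1.5.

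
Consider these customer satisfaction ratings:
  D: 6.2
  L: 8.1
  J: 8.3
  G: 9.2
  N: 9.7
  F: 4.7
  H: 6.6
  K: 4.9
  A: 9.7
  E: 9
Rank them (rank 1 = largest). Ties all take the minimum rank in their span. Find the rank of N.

1

Sorted (descending): 9.7, 9.7, 9.2, 9, 8.3, 8.1, 6.6, 6.2, 4.9, 4.7
The 2 values of 9.7 occupy positions 1–2 → each gets rank 1.
N has value 9.7 → rank 1.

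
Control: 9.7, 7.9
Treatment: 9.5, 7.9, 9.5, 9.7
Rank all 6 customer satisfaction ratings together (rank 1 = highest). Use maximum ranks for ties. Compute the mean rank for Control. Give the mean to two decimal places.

Sorted (descending): 9.7, 9.7, 9.5, 9.5, 7.9, 7.9
The 2 values of 9.7 occupy positions 1–2 → each gets rank 2.
The 2 values of 9.5 occupy positions 3–4 → each gets rank 4.
The 2 values of 7.9 occupy positions 5–6 → each gets rank 6.
Control values → pooled ranks: 9.7→2, 7.9→6
Mean rank = (2 + 6) / 2 = 4.00

4.00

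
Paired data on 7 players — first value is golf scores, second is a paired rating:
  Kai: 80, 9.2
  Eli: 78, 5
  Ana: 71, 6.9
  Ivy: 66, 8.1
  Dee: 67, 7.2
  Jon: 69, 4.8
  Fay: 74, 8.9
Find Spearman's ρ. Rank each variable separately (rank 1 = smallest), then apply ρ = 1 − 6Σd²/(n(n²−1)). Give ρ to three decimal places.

0.250

Ranks of variable 1: 7, 6, 4, 1, 2, 3, 5
Ranks of variable 2: 7, 2, 3, 5, 4, 1, 6
d = r₁ − r₂: 0, 4, 1, -4, -2, 2, -1
d²: 0, 16, 1, 16, 4, 4, 1; Σd² = 42
ρ = 1 − 6·42/(7·48) = 1 − 252/336 = 0.250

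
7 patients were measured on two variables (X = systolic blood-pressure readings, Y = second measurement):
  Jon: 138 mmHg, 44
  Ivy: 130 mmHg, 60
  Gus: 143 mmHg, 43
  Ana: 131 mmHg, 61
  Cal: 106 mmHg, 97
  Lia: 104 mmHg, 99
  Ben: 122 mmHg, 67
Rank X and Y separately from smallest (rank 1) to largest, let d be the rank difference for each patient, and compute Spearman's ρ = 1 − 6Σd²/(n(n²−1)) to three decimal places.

Ranks of variable 1: 6, 4, 7, 5, 2, 1, 3
Ranks of variable 2: 2, 3, 1, 4, 6, 7, 5
d = r₁ − r₂: 4, 1, 6, 1, -4, -6, -2
d²: 16, 1, 36, 1, 16, 36, 4; Σd² = 110
ρ = 1 − 6·110/(7·48) = 1 − 660/336 = -0.964

-0.964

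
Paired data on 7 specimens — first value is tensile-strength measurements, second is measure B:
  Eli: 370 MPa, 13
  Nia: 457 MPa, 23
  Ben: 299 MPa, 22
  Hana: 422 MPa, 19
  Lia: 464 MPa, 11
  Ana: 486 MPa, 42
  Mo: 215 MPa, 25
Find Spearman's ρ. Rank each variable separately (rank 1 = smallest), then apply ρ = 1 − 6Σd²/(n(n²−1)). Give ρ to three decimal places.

Ranks of variable 1: 3, 5, 2, 4, 6, 7, 1
Ranks of variable 2: 2, 5, 4, 3, 1, 7, 6
d = r₁ − r₂: 1, 0, -2, 1, 5, 0, -5
d²: 1, 0, 4, 1, 25, 0, 25; Σd² = 56
ρ = 1 − 6·56/(7·48) = 1 − 336/336 = 0.000

0.000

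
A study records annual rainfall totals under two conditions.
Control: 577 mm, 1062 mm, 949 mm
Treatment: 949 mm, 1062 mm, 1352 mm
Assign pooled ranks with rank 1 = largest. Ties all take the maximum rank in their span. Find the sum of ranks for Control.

14

Sorted (descending): 1352, 1062, 1062, 949, 949, 577
The 2 values of 1062 occupy positions 2–3 → each gets rank 3.
The 2 values of 949 occupy positions 4–5 → each gets rank 5.
Control values → pooled ranks: 577→6, 1062→3, 949→5
Rank sum = 6 + 3 + 5 = 14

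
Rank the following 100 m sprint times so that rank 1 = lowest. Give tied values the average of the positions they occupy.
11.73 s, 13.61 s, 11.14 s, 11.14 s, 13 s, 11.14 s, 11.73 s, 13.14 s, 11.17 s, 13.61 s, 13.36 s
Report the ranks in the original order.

5.5, 10.5, 2, 2, 7, 2, 5.5, 8, 4, 10.5, 9

Sorted (ascending): 11.14, 11.14, 11.14, 11.17, 11.73, 11.73, 13, 13.14, 13.36, 13.61, 13.61
The 3 values of 11.14 occupy positions 1–3 → average rank 2.
The 2 values of 11.73 occupy positions 5–6 → average rank (5+6)/2 = 5.5.
The 2 values of 13.61 occupy positions 10–11 → average rank (10+11)/2 = 10.5.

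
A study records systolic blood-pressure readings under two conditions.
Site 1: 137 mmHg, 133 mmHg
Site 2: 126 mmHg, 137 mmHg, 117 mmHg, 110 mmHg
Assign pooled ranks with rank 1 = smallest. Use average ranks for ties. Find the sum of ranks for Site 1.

Sorted (ascending): 110, 117, 126, 133, 137, 137
The 2 values of 137 occupy positions 5–6 → average rank (5+6)/2 = 5.5.
Site 1 values → pooled ranks: 137→5.5, 133→4
Rank sum = 5.5 + 4 = 9.5

9.5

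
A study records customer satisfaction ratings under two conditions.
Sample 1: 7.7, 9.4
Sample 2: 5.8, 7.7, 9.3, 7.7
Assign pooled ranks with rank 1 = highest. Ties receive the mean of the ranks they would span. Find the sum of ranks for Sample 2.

Sorted (descending): 9.4, 9.3, 7.7, 7.7, 7.7, 5.8
The 3 values of 7.7 occupy positions 3–5 → average rank 4.
Sample 2 values → pooled ranks: 5.8→6, 7.7→4, 9.3→2, 7.7→4
Rank sum = 6 + 4 + 2 + 4 = 16

16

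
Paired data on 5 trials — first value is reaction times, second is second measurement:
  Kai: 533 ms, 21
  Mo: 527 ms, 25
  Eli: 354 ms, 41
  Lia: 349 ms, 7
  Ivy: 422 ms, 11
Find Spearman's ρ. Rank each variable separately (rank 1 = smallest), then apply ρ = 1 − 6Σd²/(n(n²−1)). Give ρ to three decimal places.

Ranks of variable 1: 5, 4, 2, 1, 3
Ranks of variable 2: 3, 4, 5, 1, 2
d = r₁ − r₂: 2, 0, -3, 0, 1
d²: 4, 0, 9, 0, 1; Σd² = 14
ρ = 1 − 6·14/(5·24) = 1 − 84/120 = 0.300

0.300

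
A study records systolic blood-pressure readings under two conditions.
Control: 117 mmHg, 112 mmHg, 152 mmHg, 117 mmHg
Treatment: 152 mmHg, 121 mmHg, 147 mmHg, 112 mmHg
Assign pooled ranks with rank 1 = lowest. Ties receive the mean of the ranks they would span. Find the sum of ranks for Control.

16

Sorted (ascending): 112, 112, 117, 117, 121, 147, 152, 152
The 2 values of 112 occupy positions 1–2 → average rank (1+2)/2 = 1.5.
The 2 values of 117 occupy positions 3–4 → average rank (3+4)/2 = 3.5.
The 2 values of 152 occupy positions 7–8 → average rank (7+8)/2 = 7.5.
Control values → pooled ranks: 117→3.5, 112→1.5, 152→7.5, 117→3.5
Rank sum = 3.5 + 1.5 + 7.5 + 3.5 = 16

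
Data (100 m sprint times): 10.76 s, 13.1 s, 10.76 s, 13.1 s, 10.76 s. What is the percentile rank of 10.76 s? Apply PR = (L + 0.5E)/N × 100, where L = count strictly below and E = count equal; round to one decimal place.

N = 5.
Strictly below 10.76: 0. Equal to 10.76: 3.
PR = (0 + 0.5·3)/5 × 100 = 30.0

30.0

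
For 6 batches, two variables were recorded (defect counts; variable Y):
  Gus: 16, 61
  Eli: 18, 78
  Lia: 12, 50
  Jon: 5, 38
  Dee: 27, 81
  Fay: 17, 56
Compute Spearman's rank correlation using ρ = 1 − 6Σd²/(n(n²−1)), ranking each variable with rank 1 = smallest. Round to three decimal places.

Ranks of variable 1: 3, 5, 2, 1, 6, 4
Ranks of variable 2: 4, 5, 2, 1, 6, 3
d = r₁ − r₂: -1, 0, 0, 0, 0, 1
d²: 1, 0, 0, 0, 0, 1; Σd² = 2
ρ = 1 − 6·2/(6·35) = 1 − 12/210 = 0.943

0.943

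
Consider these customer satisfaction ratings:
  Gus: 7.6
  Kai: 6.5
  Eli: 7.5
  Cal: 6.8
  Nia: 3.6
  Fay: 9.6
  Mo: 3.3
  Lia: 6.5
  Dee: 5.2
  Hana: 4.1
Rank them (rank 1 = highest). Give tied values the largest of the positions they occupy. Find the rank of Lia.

Sorted (descending): 9.6, 7.6, 7.5, 6.8, 6.5, 6.5, 5.2, 4.1, 3.6, 3.3
The 2 values of 6.5 occupy positions 5–6 → each gets rank 6.
Lia has value 6.5 → rank 6.

6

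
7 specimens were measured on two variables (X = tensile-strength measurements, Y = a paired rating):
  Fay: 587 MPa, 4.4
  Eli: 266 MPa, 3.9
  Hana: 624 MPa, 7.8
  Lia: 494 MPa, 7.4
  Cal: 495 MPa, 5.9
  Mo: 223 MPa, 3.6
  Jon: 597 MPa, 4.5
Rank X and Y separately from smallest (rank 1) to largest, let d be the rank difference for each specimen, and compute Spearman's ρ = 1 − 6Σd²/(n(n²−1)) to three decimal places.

0.679

Ranks of variable 1: 5, 2, 7, 3, 4, 1, 6
Ranks of variable 2: 3, 2, 7, 6, 5, 1, 4
d = r₁ − r₂: 2, 0, 0, -3, -1, 0, 2
d²: 4, 0, 0, 9, 1, 0, 4; Σd² = 18
ρ = 1 − 6·18/(7·48) = 1 − 108/336 = 0.679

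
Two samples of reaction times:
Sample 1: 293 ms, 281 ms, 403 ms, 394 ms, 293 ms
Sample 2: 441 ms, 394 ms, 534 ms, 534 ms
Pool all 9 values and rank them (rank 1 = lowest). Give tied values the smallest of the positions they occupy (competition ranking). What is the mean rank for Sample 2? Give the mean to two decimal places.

6.75

Sorted (ascending): 281, 293, 293, 394, 394, 403, 441, 534, 534
The 2 values of 293 occupy positions 2–3 → each gets rank 2.
The 2 values of 394 occupy positions 4–5 → each gets rank 4.
The 2 values of 534 occupy positions 8–9 → each gets rank 8.
Sample 2 values → pooled ranks: 441→7, 394→4, 534→8, 534→8
Mean rank = (7 + 4 + 8 + 8) / 4 = 6.75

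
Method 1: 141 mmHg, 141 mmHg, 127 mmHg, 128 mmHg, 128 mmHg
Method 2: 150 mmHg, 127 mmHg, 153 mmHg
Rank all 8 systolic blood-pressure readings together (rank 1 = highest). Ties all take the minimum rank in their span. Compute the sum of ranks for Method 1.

Sorted (descending): 153, 150, 141, 141, 128, 128, 127, 127
The 2 values of 141 occupy positions 3–4 → each gets rank 3.
The 2 values of 128 occupy positions 5–6 → each gets rank 5.
The 2 values of 127 occupy positions 7–8 → each gets rank 7.
Method 1 values → pooled ranks: 141→3, 141→3, 127→7, 128→5, 128→5
Rank sum = 3 + 3 + 7 + 5 + 5 = 23

23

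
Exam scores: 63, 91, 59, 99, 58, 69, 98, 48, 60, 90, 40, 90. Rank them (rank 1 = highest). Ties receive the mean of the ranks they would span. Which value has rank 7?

Sorted (descending): 99, 98, 91, 90, 90, 69, 63, 60, 59, 58, 48, 40
The 2 values of 90 occupy positions 4–5 → average rank (4+5)/2 = 4.5.
Rank 7 → value 63.

63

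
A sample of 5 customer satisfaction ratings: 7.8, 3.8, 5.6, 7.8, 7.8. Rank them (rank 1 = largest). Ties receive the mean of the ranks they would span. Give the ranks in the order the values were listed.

Sorted (descending): 7.8, 7.8, 7.8, 5.6, 3.8
The 3 values of 7.8 occupy positions 1–3 → average rank 2.

2, 5, 4, 2, 2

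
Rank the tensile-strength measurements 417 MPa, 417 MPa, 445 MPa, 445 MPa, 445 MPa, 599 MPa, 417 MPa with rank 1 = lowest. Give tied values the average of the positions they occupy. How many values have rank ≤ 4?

Sorted (ascending): 417, 417, 417, 445, 445, 445, 599
The 3 values of 417 occupy positions 1–3 → average rank 2.
The 3 values of 445 occupy positions 4–6 → average rank 5.
Ranks ≤ 4: {2, 2, 2} → 3 values.

3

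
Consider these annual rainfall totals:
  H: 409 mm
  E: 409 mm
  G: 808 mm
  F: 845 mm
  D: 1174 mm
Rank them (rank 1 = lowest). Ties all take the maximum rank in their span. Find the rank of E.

Sorted (ascending): 409, 409, 808, 845, 1174
The 2 values of 409 occupy positions 1–2 → each gets rank 2.
E has value 409 mm → rank 2.

2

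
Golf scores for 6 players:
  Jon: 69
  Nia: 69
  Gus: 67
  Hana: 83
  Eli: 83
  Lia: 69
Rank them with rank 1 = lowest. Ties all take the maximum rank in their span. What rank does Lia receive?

Sorted (ascending): 67, 69, 69, 69, 83, 83
The 3 values of 69 occupy positions 2–4 → each gets rank 4.
The 2 values of 83 occupy positions 5–6 → each gets rank 6.
Lia has value 69 → rank 4.

4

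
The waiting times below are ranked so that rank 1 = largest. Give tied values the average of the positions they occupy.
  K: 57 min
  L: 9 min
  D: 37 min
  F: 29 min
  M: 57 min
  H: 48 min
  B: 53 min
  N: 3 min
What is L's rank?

7

Sorted (descending): 57, 57, 53, 48, 37, 29, 9, 3
The 2 values of 57 occupy positions 1–2 → average rank (1+2)/2 = 1.5.
L has value 9 min → rank 7.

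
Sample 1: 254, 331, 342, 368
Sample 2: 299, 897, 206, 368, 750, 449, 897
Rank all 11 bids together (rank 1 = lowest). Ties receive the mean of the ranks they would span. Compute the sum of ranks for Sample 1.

17.5

Sorted (ascending): 206, 254, 299, 331, 342, 368, 368, 449, 750, 897, 897
The 2 values of 368 occupy positions 6–7 → average rank (6+7)/2 = 6.5.
The 2 values of 897 occupy positions 10–11 → average rank (10+11)/2 = 10.5.
Sample 1 values → pooled ranks: 254→2, 331→4, 342→5, 368→6.5
Rank sum = 2 + 4 + 5 + 6.5 = 17.5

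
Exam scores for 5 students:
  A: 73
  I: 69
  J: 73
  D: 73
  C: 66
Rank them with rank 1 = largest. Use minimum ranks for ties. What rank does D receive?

Sorted (descending): 73, 73, 73, 69, 66
The 3 values of 73 occupy positions 1–3 → each gets rank 1.
D has value 73 → rank 1.

1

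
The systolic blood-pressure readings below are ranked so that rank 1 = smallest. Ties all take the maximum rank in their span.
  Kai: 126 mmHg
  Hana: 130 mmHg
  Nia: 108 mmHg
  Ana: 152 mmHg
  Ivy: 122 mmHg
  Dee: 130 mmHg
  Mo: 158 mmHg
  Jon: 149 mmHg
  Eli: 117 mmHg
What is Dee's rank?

6

Sorted (ascending): 108, 117, 122, 126, 130, 130, 149, 152, 158
The 2 values of 130 occupy positions 5–6 → each gets rank 6.
Dee has value 130 mmHg → rank 6.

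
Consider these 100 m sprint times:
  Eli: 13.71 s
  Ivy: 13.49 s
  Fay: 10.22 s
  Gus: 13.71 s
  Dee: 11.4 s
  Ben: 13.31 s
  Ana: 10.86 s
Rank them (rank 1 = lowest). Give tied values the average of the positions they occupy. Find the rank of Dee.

3

Sorted (ascending): 10.22, 10.86, 11.4, 13.31, 13.49, 13.71, 13.71
The 2 values of 13.71 occupy positions 6–7 → average rank (6+7)/2 = 6.5.
Dee has value 11.4 s → rank 3.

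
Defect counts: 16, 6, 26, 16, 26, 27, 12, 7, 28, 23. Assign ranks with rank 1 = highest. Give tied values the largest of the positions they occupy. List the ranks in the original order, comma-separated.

Sorted (descending): 28, 27, 26, 26, 23, 16, 16, 12, 7, 6
The 2 values of 26 occupy positions 3–4 → each gets rank 4.
The 2 values of 16 occupy positions 6–7 → each gets rank 7.

7, 10, 4, 7, 4, 2, 8, 9, 1, 5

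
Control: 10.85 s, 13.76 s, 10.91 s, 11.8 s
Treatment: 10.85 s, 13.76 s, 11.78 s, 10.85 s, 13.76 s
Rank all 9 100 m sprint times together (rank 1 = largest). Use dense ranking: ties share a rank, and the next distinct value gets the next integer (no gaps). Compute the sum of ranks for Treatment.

Sorted (descending): 13.76, 13.76, 13.76, 11.8, 11.78, 10.91, 10.85, 10.85, 10.85
The 3 values of 13.76 share dense rank 1.
The 3 values of 10.85 share dense rank 5.
Remaining distinct values take the next consecutive integers.
Treatment values → pooled ranks: 10.85→5, 13.76→1, 11.78→3, 10.85→5, 13.76→1
Rank sum = 5 + 1 + 3 + 5 + 1 = 15

15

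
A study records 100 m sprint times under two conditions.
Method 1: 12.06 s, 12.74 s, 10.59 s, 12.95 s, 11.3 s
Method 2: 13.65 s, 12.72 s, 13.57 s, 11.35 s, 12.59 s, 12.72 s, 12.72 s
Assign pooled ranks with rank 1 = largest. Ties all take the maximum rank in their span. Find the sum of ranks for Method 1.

Sorted (descending): 13.65, 13.57, 12.95, 12.74, 12.72, 12.72, 12.72, 12.59, 12.06, 11.35, 11.3, 10.59
The 3 values of 12.72 occupy positions 5–7 → each gets rank 7.
Method 1 values → pooled ranks: 12.06→9, 12.74→4, 10.59→12, 12.95→3, 11.3→11
Rank sum = 9 + 4 + 12 + 3 + 11 = 39

39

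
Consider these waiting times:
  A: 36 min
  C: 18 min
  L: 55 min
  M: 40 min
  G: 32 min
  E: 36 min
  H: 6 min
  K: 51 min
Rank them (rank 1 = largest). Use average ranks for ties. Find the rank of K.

Sorted (descending): 55, 51, 40, 36, 36, 32, 18, 6
The 2 values of 36 occupy positions 4–5 → average rank (4+5)/2 = 4.5.
K has value 51 min → rank 2.

2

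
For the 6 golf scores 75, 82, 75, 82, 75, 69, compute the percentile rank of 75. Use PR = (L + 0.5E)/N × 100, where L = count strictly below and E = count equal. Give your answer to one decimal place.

41.7

N = 6.
Strictly below 75: 1. Equal to 75: 3.
PR = (1 + 0.5·3)/6 × 100 = 41.7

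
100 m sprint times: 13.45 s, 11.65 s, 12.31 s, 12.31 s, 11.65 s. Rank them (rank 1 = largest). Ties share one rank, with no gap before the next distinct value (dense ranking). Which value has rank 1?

Sorted (descending): 13.45, 12.31, 12.31, 11.65, 11.65
The 2 values of 12.31 share dense rank 2.
The 2 values of 11.65 share dense rank 3.
Remaining distinct values take the next consecutive integers.
Rank 1 → value 13.45.

13.45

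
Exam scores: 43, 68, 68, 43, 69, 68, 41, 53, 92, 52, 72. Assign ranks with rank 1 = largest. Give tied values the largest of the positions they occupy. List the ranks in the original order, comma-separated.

10, 6, 6, 10, 3, 6, 11, 7, 1, 8, 2

Sorted (descending): 92, 72, 69, 68, 68, 68, 53, 52, 43, 43, 41
The 3 values of 68 occupy positions 4–6 → each gets rank 6.
The 2 values of 43 occupy positions 9–10 → each gets rank 10.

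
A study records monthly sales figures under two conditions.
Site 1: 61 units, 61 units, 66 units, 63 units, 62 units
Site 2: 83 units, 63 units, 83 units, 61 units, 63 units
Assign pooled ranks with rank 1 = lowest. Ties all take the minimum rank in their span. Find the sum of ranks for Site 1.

Sorted (ascending): 61, 61, 61, 62, 63, 63, 63, 66, 83, 83
The 3 values of 61 occupy positions 1–3 → each gets rank 1.
The 3 values of 63 occupy positions 5–7 → each gets rank 5.
The 2 values of 83 occupy positions 9–10 → each gets rank 9.
Site 1 values → pooled ranks: 61→1, 61→1, 66→8, 63→5, 62→4
Rank sum = 1 + 1 + 8 + 5 + 4 = 19

19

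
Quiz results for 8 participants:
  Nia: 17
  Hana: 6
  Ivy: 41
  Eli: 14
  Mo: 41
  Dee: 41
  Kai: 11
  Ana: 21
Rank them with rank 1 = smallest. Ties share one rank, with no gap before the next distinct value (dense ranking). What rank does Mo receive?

Sorted (ascending): 6, 11, 14, 17, 21, 41, 41, 41
The 3 values of 41 share dense rank 6.
Remaining distinct values take the next consecutive integers.
Mo has value 41 → rank 6.

6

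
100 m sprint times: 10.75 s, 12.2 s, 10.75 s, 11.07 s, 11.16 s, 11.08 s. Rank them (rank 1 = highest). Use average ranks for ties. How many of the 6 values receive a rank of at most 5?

4

Sorted (descending): 12.2, 11.16, 11.08, 11.07, 10.75, 10.75
The 2 values of 10.75 occupy positions 5–6 → average rank (5+6)/2 = 5.5.
Ranks ≤ 5: {1, 2, 3, 4} → 4 values.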